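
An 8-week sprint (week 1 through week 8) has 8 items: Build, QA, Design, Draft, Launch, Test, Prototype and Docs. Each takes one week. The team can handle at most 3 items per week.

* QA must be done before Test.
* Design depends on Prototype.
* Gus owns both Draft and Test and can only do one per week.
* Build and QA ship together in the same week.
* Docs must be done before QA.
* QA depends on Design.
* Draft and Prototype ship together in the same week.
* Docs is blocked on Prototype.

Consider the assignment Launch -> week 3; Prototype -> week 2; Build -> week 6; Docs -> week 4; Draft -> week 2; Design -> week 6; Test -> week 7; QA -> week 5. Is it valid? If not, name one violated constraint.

Draft and Prototype ship together in the same week — holds.
QA depends on Design — violated.
Docs must be done before QA — holds.
The team can handle at most 3 items per week — holds.
Docs is blocked on Prototype — holds.
Build and QA ship together in the same week — violated.
Design depends on Prototype — holds.
QA must be done before Test — holds.
Gus owns both Draft and Test and can only do one per week — holds.

Invalid. QA depends on Design.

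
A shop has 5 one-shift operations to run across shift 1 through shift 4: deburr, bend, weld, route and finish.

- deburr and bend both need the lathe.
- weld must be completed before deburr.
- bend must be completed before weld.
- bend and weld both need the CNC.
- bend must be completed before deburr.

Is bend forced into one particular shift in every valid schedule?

bend can be shift 1 (e.g. bend in shift 1, route in shift 1, deburr in shift 3, weld in shift 2, finish in shift 1) or shift 2 (e.g. finish in shift 1, route in shift 1, weld in shift 3, deburr in shift 4, bend in shift 2).

No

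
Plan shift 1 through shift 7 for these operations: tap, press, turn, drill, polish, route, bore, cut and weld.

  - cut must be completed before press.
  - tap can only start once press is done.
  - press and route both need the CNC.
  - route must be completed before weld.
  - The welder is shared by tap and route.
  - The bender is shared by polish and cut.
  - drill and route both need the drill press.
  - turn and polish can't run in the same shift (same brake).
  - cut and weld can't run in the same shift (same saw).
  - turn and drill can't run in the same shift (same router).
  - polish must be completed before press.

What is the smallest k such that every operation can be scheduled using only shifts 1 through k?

The precedence chain requires at least 3 distinct shifts.
Could 3 shifts be enough, i.e. nothing placed later than shift 3? No: press must come after polish (at shift 1 or later) → {shift 2, shift 3}; polish must come before press (at shift 3 or earlier) → {shift 1, shift 2}; tap must come after press (at shift 2 or later) → {shift 3}; press must come before tap (at shift 3 or earlier) → {shift 2}; cut must come before press (at shift 2 or earlier) → {shift 1}; polish can't share with cut (shift 1) → {shift 2}; press must come after polish (at shift 2 or later) → nothing is left.
So 3 shifts is not enough.
4 works (last occupied shift: shift 4): for example bore in shift 1; polish in shift 1; press in shift 3; route in shift 1; tap in shift 4; turn in shift 2; drill in shift 3; cut in shift 2; weld in shift 3.

4 shifts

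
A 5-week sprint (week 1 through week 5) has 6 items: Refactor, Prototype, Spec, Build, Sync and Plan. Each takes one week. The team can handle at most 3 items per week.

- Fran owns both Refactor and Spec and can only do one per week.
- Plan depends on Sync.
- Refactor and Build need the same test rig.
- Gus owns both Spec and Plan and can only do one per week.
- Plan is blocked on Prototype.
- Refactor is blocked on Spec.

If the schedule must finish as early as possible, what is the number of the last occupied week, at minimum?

3

The precedence chain requires at least 2 distinct weeks.
With at most 3 per week and 6 work items, at least 2 weeks are needed.
Could 2 weeks be enough, i.e. nothing placed later than week 2? No: Plan must come after Sync (at week 1 or later) → {week 2}; Sync must come before Plan (at week 2 or earlier) → {week 1}; Prototype must come before Plan (at week 2 or earlier) → {week 1}; Refactor must come after Spec (at week 1 or later) → {week 2}; Spec must come before Refactor (at week 2 or earlier) → {week 1}; Build can't share with Refactor (week 2) → {week 1}; that puts Prototype, Spec, Build and Sync all in week 1 — more than 3 per week.
So 2 weeks is not enough.
3 works (last occupied week: week 3): for example Sync in week 1; Spec in week 1; Prototype in week 1; Refactor in week 2; Plan in week 2; Build in week 3.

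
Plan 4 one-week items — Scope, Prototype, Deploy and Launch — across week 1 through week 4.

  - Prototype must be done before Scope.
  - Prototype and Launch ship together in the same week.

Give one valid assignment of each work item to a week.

Launch=week 1; Deploy=week 1; Scope=week 2; Prototype=week 1

Checking: Prototype(week 1) before Scope(week 2); Prototype = Launch = week 1.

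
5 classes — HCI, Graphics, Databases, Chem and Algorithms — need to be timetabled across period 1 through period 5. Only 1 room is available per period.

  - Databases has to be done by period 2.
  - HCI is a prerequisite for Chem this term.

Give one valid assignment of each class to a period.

Chem -> period 3, Algorithms -> period 5, HCI -> period 2, Graphics -> period 4, Databases -> period 1

Checking: HCI(period 2) before Chem(period 3); Databases=period 1 in [period 1,period 2]; max 1 per period (cap 1).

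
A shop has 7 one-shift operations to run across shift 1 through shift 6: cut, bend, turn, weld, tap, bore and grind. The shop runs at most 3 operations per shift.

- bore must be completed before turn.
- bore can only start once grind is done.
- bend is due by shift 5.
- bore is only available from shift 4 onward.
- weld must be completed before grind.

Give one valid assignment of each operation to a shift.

weld -> shift 1; cut -> shift 1; bore -> shift 4; grind -> shift 2; turn -> shift 5; tap -> shift 2; bend -> shift 1

Checking: bore(shift 4) before turn(shift 5); weld(shift 1) before grind(shift 2); grind(shift 2) before bore(shift 4); bore=shift 4 in [shift 4,shift 6]; bend=shift 1 in [shift 1,shift 5]; max 3 per shift (cap 3).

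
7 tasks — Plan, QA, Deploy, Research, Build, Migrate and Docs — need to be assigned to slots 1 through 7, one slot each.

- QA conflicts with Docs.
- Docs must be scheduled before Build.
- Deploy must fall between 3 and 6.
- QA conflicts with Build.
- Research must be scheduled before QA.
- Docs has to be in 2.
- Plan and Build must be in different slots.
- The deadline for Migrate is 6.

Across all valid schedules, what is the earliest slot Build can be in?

3

Precedence pushes Build to at least 3.
Build at 3 is achievable: Docs=2, Migrate=1, Plan=1, Build=3, QA=4, Deploy=3, Research=1.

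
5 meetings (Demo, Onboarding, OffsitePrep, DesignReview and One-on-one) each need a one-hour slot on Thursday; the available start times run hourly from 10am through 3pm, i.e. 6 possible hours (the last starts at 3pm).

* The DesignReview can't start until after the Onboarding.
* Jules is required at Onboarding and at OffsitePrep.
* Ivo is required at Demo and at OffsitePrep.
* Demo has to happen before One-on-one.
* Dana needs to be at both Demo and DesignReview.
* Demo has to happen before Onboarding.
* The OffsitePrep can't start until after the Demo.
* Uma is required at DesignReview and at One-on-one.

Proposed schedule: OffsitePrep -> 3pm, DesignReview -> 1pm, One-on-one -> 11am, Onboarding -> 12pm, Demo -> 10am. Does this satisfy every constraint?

The DesignReview can't start until after the Onboarding — holds.
Dana needs to be at both Demo and DesignReview — holds.
Uma is required at DesignReview and at One-on-one — holds.
Ivo is required at Demo and at OffsitePrep — holds.
The OffsitePrep can't start until after the Demo — holds.
Demo has to happen before One-on-one — holds.
Jules is required at Onboarding and at OffsitePrep — holds.
Demo has to happen before Onboarding — holds.

Yes, all constraints hold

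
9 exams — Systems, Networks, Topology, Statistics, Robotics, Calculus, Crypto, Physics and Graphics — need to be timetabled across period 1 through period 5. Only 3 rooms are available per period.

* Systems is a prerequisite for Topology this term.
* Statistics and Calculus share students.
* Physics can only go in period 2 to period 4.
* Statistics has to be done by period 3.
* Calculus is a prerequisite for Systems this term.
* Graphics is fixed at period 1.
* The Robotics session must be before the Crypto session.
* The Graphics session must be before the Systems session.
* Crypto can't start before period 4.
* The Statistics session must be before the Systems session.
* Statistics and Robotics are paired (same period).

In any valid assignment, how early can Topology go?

period 4

Precedence pushes Topology to at least period 3.
Topology at period 4 is achievable: Robotics=period 1, Physics=period 2, Statistics=period 1, Graphics=period 1, Systems=period 3, Topology=period 4, Networks=period 2, Calculus=period 2, Crypto=period 4.
Nothing earlier works — the conflict and capacity constraints rule out every period before period 4.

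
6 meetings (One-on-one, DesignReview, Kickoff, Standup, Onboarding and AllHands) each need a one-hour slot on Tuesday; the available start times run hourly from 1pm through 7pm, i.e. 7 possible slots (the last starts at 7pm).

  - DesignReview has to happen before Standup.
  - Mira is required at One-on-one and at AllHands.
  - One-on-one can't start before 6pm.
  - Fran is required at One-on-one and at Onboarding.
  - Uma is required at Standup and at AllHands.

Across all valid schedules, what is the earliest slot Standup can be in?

Precedence pushes Standup to at least 2pm.
Standup at 2pm is achievable: One-on-one=6pm; Onboarding=1pm; AllHands=1pm; DesignReview=1pm; Kickoff=1pm; Standup=2pm.

2pm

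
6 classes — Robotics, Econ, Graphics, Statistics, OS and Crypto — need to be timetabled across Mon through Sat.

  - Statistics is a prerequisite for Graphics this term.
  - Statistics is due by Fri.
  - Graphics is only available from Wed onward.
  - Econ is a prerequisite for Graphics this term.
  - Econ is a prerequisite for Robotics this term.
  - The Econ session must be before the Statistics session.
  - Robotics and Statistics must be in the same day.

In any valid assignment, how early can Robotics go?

Tue

Precedence pushes Robotics to at least Tue; Robotics must be in the same day as Statistics, which can't be after Fri, so Robotics is at most Fri.
Robotics at Tue is achievable: Econ=Mon, Statistics=Tue, Robotics=Tue, OS=Mon, Graphics=Wed, Crypto=Mon.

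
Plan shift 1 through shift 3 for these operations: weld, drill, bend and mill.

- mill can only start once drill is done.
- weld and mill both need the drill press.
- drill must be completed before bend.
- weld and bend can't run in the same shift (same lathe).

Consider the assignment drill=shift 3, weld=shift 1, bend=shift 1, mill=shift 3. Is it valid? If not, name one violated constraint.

mill can only start once drill is done — violated.
weld and bend can't run in the same shift (same lathe) — violated.
weld and mill both need the drill press — holds.
drill must be completed before bend — violated.

Invalid. drill must be completed before bend.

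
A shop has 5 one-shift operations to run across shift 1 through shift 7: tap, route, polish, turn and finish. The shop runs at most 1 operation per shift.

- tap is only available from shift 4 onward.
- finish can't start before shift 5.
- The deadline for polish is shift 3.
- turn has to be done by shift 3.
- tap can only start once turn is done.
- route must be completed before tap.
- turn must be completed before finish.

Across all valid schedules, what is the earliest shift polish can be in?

Polish's own window allows nothing later than shift 3.
polish at shift 1 is achievable: tap in shift 4, route in shift 3, turn in shift 2, finish in shift 5, polish in shift 1.

shift 1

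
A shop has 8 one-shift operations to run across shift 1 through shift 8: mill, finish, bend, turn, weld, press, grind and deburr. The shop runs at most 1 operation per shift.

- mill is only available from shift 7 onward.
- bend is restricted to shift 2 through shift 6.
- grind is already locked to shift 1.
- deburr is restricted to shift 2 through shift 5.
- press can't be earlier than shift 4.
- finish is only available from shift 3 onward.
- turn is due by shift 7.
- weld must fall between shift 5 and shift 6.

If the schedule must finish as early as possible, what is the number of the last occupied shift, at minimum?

With at most 1 per shift and 8 operations, at least 8 shifts are needed.
mill can't be placed before shift 7, so the schedule must run through at least shift 7.
8 works (last occupied shift: shift 8): for example weld in shift 5; bend in shift 3; deburr in shift 2; turn in shift 6; finish in shift 8; grind in shift 1; press in shift 4; mill in shift 7.

8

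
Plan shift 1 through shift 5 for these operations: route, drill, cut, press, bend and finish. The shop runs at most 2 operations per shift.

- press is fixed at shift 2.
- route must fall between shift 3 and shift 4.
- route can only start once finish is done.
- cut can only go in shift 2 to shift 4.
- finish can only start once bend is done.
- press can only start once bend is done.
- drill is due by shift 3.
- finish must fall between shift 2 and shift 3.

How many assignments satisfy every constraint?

14

Splitting on route: it can be shift 3 (3), shift 4 (11). Listing each branch's schedules as (drill, cut, press, bend, finish) by shift number:
route=shift 3: (1,3,2,1,2) (1,4,2,1,2) (3,4,2,1,2) — 3.
route=shift 4: (1,2,2,1,3) (1,3,2,1,2) (1,3,2,1,3) (1,4,2,1,2) (1,4,2,1,3) (2,3,2,1,3) (2,4,2,1,3) (3,2,2,1,3) (3,3,2,1,2) (3,4,2,1,2) (3,4,2,1,3) — 11.
Summing: 3 + 11 = 14.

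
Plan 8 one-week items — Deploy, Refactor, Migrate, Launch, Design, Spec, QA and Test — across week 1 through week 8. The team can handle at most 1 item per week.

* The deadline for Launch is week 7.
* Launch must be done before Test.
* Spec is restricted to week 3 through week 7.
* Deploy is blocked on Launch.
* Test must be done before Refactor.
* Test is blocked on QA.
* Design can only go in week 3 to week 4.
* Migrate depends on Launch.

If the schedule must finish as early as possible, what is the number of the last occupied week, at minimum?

8

The precedence chain requires at least 3 distinct weeks.
With at most 1 per week and 8 work items, at least 8 weeks are needed.
8 works (last occupied week: week 8): for example QA in week 2, Launch in week 1, Refactor in week 7, Spec in week 4, Deploy in week 6, Migrate in week 8, Design in week 3, Test in week 5.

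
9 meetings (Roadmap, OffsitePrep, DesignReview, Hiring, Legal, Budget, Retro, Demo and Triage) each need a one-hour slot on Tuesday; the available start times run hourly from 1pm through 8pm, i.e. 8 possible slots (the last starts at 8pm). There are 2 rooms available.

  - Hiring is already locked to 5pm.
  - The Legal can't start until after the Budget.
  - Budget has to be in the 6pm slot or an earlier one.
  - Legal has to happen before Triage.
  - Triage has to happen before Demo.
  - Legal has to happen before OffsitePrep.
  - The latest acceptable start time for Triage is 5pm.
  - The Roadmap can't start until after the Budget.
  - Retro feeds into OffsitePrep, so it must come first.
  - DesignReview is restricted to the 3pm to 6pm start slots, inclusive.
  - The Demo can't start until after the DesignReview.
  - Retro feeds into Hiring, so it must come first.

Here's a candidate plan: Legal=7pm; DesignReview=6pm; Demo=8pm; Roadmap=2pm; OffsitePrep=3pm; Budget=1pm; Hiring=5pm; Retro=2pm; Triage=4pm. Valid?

Legal has to happen before Triage — violated.
The Demo can't start until after the DesignReview — holds.
Triage has to happen before Demo — holds.
Retro feeds into OffsitePrep, so it must come first — holds.
Budget has to be in the 6pm slot or an earlier one — holds.
DesignReview is restricted to the 3pm to 6pm start slots, inclusive — holds.
There are 2 rooms available — holds.
Legal has to happen before OffsitePrep — violated.
Hiring is already locked to 5pm — holds.
The latest acceptable start time for Triage is 5pm — holds.
The Legal can't start until after the Budget — holds.
Retro feeds into Hiring, so it must come first — holds.
The Roadmap can't start until after the Budget — holds.

No. Legal has to happen before OffsitePrep is not satisfied.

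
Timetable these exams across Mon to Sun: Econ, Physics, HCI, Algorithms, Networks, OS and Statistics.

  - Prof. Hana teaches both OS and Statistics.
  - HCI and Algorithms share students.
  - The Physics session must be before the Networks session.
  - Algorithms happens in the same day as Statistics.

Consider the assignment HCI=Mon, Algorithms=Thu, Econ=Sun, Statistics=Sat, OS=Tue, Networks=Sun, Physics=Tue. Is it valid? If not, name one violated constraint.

No. Algorithms happens in the same day as Statistics is not satisfied.

The Physics session must be before the Networks session — holds.
HCI and Algorithms share students — holds.
Algorithms happens in the same day as Statistics — violated.
Prof. Hana teaches both OS and Statistics — holds.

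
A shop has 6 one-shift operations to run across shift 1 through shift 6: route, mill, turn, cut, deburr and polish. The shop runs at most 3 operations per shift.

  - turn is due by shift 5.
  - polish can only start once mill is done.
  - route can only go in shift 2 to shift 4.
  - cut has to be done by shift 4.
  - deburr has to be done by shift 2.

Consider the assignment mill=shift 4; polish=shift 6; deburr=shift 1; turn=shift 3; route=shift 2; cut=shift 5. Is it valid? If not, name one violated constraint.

polish can only start once mill is done — holds.
turn is due by shift 5 — holds.
deburr has to be done by shift 2 — holds.
cut has to be done by shift 4 — violated.
route can only go in shift 2 to shift 4 — holds.
The shop runs at most 3 operations per shift — holds.

No. cut has to be done by shift 4 is not satisfied.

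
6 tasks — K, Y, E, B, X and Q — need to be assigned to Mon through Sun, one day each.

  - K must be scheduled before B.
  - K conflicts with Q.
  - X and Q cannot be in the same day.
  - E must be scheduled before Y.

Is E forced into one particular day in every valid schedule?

No

E can be Mon (e.g. K -> Mon, E -> Mon, Q -> Tue, X -> Mon, Y -> Tue, B -> Tue) or Tue (e.g. B in Tue, Y in Wed, K in Mon, X in Mon, Q in Tue, E in Tue).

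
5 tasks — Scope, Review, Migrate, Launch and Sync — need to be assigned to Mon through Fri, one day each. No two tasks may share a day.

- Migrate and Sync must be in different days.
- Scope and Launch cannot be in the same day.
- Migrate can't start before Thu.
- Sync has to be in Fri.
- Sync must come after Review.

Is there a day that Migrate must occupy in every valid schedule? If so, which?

Migrate's window is Thu–Fri.
Sync is fixed at Fri, and Migrate can't share a day with Sync.
So Migrate must be Thu.

Thu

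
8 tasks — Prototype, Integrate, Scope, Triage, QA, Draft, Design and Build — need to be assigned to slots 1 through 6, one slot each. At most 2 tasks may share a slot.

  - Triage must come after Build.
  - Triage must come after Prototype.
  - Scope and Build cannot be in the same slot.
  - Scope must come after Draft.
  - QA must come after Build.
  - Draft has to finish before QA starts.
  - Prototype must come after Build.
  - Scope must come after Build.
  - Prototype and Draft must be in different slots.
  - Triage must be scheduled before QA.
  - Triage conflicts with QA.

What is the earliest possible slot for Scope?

Precedence pushes Scope to at least 2.
Scope at 2 is achievable: Prototype in 2, QA in 4, Integrate in 3, Design in 4, Triage in 3, Draft in 1, Build in 1, Scope in 2.

2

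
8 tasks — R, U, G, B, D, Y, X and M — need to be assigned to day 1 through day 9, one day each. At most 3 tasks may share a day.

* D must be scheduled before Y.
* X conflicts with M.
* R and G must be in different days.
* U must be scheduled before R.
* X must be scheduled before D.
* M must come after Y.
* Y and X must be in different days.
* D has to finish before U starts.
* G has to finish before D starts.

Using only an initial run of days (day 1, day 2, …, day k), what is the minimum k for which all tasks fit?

The precedence chain requires at least 4 distinct days.
With at most 3 per day and 8 tasks, at least 3 days are needed.
4 works (last occupied day: day 4): for example R -> day 4; B -> day 1; Y -> day 3; M -> day 4; G -> day 1; U -> day 3; D -> day 2; X -> day 1.

4 days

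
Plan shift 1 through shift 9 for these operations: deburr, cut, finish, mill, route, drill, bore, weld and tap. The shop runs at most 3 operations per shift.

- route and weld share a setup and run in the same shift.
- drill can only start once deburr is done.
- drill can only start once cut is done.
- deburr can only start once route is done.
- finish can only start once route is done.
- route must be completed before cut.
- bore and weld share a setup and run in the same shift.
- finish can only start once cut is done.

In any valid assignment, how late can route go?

Downstream work caps route at shift 7.
route at shift 7 is achievable: route in shift 7, mill in shift 1, cut in shift 8, drill in shift 9, tap in shift 1, bore in shift 7, deburr in shift 8, weld in shift 7, finish in shift 9.

shift 7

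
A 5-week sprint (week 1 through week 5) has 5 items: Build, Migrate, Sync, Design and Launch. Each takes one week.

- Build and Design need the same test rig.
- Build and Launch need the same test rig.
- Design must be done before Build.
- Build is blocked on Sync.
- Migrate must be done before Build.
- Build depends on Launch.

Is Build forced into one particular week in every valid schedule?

Build can be week 2 (e.g. Build=week 2, Launch=week 1, Sync=week 1, Design=week 1, Migrate=week 1) or week 3 (e.g. Launch=week 1; Design=week 1; Sync=week 1; Migrate=week 1; Build=week 3).

No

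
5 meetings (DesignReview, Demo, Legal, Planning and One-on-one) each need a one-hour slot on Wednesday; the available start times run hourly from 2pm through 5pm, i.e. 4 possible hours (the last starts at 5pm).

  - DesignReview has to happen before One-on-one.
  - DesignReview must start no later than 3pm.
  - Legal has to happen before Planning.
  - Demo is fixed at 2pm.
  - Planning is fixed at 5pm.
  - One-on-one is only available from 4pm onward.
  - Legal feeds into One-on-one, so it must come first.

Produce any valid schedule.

Legal in 2pm; One-on-one in 4pm; DesignReview in 2pm; Demo in 2pm; Planning in 5pm

Checking: Legal(2pm) before Planning(5pm); Legal(2pm) before One-on-one(4pm); DesignReview(2pm) before One-on-one(4pm); Demo=2pm in [2pm,2pm]; One-on-one=4pm in [4pm,5pm]; DesignReview=2pm in [2pm,3pm]; Planning=5pm in [5pm,5pm].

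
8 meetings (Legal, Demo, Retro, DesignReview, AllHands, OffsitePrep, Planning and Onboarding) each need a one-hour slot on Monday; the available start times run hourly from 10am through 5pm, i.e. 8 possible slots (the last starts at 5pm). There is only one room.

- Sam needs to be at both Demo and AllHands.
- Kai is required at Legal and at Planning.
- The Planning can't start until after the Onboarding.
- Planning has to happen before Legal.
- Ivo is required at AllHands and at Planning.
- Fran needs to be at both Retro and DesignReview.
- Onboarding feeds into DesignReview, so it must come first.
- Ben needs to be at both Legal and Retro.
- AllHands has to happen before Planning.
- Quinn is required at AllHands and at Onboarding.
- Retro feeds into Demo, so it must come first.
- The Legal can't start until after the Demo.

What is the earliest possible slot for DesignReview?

11am

Precedence pushes DesignReview to at least 11am.
DesignReview at 11am is achievable: DesignReview in 11am; Retro in 2pm; OffsitePrep in 5pm; Planning in 1pm; Onboarding in 10am; AllHands in 12pm; Legal in 4pm; Demo in 3pm.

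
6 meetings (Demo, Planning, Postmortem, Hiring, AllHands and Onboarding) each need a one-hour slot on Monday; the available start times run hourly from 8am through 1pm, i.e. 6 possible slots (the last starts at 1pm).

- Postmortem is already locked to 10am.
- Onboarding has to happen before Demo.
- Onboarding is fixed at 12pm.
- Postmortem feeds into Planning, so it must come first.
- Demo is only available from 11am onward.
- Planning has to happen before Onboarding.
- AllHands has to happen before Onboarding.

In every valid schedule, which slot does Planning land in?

11am

Postmortem is fixed at 10am and must come before Planning, so Planning is at least 11am.
Onboarding is fixed at 12pm and must come after Planning, so Planning is at most 11am.
So Planning must be 11am.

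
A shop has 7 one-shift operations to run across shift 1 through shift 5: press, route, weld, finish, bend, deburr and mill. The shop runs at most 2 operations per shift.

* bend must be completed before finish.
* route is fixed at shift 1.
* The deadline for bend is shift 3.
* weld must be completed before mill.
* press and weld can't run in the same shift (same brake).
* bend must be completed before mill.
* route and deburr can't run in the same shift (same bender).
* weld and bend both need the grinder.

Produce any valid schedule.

route -> shift 1, bend -> shift 1, weld -> shift 2, mill -> shift 3, press -> shift 3, deburr -> shift 4, finish -> shift 2

Checking: bend(shift 1) before mill(shift 3); weld(shift 2) before mill(shift 3); bend(shift 1) before finish(shift 2); weld(shift 2) != bend(shift 1); route(shift 1) != deburr(shift 4); press(shift 3) != weld(shift 2); bend=shift 1 in [shift 1,shift 3]; route=shift 1 in [shift 1,shift 1]; max 2 per shift (cap 2).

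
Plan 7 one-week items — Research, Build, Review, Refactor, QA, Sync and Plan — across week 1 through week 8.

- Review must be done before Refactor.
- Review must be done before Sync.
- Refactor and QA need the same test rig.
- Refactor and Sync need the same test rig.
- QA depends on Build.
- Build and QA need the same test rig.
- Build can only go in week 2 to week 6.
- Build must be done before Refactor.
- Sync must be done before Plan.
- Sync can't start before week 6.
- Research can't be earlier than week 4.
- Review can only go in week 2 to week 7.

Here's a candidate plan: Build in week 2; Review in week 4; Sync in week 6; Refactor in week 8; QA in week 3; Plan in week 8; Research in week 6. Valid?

Yes, all constraints hold

Review can only go in week 2 to week 7 — holds.
Sync must be done before Plan — holds.
Sync can't start before week 6 — holds.
Build must be done before Refactor — holds.
Review must be done before Refactor — holds.
Refactor and QA need the same test rig — holds.
QA depends on Build — holds.
Review must be done before Sync — holds.
Build can only go in week 2 to week 6 — holds.
Refactor and Sync need the same test rig — holds.
Build and QA need the same test rig — holds.
Research can't be earlier than week 4 — holds.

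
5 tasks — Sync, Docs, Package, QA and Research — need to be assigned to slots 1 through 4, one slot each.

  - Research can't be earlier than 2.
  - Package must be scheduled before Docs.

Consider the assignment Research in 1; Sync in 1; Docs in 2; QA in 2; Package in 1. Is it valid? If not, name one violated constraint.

Package must be scheduled before Docs — holds.
Research can't be earlier than 2 — violated.

No. Research can't be earlier than 2 is not satisfied.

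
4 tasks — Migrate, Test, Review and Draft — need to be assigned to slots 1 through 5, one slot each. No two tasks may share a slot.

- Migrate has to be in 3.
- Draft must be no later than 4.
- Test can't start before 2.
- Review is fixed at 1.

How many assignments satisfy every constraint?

Enumerating: Migrate -> 3; Test -> 2; Review -> 1; Draft -> 4 | Test -> 4; Draft -> 2; Migrate -> 3; Review -> 1 | Test in 5, Review in 1, Migrate in 3, Draft in 2 | Draft in 4, Test in 5, Review in 1, Migrate in 3.

4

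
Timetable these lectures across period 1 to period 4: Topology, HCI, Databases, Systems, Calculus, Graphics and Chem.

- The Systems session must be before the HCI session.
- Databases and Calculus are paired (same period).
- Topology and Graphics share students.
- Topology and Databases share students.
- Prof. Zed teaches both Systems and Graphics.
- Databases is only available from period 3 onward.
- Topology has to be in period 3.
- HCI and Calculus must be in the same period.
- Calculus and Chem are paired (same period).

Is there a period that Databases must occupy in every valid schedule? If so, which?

Databases's window is period 3–period 4.
Topology is fixed at period 3, and Databases can't share a period with Topology.
So Databases must be period 4.

period 4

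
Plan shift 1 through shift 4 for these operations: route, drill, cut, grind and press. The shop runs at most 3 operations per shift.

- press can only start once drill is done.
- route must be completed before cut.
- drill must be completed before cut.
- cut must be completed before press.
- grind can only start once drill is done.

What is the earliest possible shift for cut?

Precedence pushes cut to at least shift 2; downstream work caps cut at shift 3.
cut at shift 2 is achievable: grind=shift 2; drill=shift 1; press=shift 3; cut=shift 2; route=shift 1.

shift 2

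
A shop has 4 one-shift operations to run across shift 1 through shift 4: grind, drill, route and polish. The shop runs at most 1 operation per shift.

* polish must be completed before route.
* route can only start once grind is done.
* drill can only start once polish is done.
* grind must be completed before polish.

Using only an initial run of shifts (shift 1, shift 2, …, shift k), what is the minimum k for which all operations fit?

The precedence chain requires at least 3 distinct shifts.
With at most 1 per shift and 4 operations, at least 4 shifts are needed.
4 works (last occupied shift: shift 4): for example route=shift 3, grind=shift 1, polish=shift 2, drill=shift 4.

4 shifts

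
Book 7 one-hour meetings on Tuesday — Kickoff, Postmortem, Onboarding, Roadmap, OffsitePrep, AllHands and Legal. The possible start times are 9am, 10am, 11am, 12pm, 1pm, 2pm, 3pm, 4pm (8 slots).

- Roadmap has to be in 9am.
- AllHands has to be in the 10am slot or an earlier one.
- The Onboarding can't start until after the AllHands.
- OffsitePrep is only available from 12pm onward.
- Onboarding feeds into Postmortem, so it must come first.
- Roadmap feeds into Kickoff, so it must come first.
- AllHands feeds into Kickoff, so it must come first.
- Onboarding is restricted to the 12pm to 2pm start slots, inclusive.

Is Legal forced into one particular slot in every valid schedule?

No

Legal can be 9am (e.g. Kickoff in 10am; Roadmap in 9am; AllHands in 9am; Legal in 9am; Onboarding in 12pm; OffsitePrep in 12pm; Postmortem in 1pm) or 10am (e.g. OffsitePrep=12pm, Onboarding=12pm, Kickoff=10am, AllHands=9am, Roadmap=9am, Postmortem=1pm, Legal=10am).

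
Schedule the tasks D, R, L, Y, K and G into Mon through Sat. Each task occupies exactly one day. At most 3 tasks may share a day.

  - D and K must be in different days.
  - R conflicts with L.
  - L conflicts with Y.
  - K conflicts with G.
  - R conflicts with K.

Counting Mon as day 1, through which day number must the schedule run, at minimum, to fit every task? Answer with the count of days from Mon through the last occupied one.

With at most 3 per day and 6 tasks, at least 2 days are needed.
Could 2 days be enough, i.e. nothing placed later than Tue? K could only be at {Mon, Tue}; try each:
- suppose K is at Mon; G can't share with K (Mon) → {Tue}; D can't share with K (Mon) → {Tue}; R can't share with K (Mon) → {Tue}; L can't use Tue, already full with D, R and G (limit 3) → {Mon}; Y can't use Tue, already full with D, R and G (limit 3) → {Mon}; Y can't share with L (Mon) → nothing is left.
- suppose K is at Tue; G can't share with K (Tue) → {Mon}; D can't share with K (Tue) → {Mon}; R can't share with K (Tue) → {Mon}; L can't use Mon, already full with D, R and G (limit 3) → {Tue}; Y can't use Mon, already full with D, R and G (limit 3) → {Tue}; Y can't share with L (Tue) → nothing is left.
Every option fails, so 2 days is not enough.
3 works (last occupied day: Wed): for example Y=Mon, R=Mon, L=Tue, D=Mon, K=Tue, G=Wed.

3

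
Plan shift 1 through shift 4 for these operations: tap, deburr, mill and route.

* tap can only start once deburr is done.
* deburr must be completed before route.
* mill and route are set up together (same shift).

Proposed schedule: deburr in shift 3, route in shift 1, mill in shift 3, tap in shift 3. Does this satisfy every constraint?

No. deburr must be completed before route is not satisfied.

tap can only start once deburr is done — violated.
mill and route are set up together (same shift) — violated.
deburr must be completed before route — violated.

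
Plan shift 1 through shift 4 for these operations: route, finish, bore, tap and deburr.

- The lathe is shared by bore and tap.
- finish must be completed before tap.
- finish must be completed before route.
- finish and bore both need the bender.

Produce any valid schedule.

route in shift 2; bore in shift 3; finish in shift 1; tap in shift 2; deburr in shift 1

Checking: finish(shift 1) before route(shift 2); finish(shift 1) before tap(shift 2); finish(shift 1) != bore(shift 3); bore(shift 3) != tap(shift 2).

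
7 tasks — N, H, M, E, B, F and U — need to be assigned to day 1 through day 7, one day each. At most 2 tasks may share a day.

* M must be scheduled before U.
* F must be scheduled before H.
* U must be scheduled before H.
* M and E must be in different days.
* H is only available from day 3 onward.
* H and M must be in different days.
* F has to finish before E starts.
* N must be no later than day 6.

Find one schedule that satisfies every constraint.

E -> day 3; M -> day 1; B -> day 4; U -> day 2; F -> day 2; H -> day 3; N -> day 1

Checking: F(day 2) before E(day 3); F(day 2) before H(day 3); U(day 2) before H(day 3); M(day 1) before U(day 2); M(day 1) != E(day 3); H(day 3) != M(day 1); N=day 1 in [day 1,day 6]; H=day 3 in [day 3,day 7]; max 2 per day (cap 2).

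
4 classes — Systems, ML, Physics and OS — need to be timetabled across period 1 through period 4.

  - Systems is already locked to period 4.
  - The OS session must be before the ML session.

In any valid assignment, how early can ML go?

Precedence pushes ML to at least period 2.
ML at period 2 is achievable: Physics=period 1, ML=period 2, OS=period 1, Systems=period 4.

period 2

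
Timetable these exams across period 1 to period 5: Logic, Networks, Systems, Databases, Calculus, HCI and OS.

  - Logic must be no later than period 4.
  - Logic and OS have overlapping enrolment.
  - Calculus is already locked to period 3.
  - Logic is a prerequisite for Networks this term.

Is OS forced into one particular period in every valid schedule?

OS can be period 1 (e.g. Networks=period 3, HCI=period 1, Calculus=period 3, OS=period 1, Systems=period 1, Logic=period 2, Databases=period 1) or period 2 (e.g. Networks in period 2, Databases in period 1, Logic in period 1, OS in period 2, Calculus in period 3, HCI in period 1, Systems in period 1).

No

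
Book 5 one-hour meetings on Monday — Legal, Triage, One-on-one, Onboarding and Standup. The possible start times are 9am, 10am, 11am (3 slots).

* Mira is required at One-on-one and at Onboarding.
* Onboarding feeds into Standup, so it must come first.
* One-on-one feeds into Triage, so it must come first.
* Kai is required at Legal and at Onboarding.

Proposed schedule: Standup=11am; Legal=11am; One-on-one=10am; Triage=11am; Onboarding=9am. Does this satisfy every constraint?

Mira is required at One-on-one and at Onboarding — holds.
Onboarding feeds into Standup, so it must come first — holds.
Kai is required at Legal and at Onboarding — holds.
One-on-one feeds into Triage, so it must come first — holds.

Yes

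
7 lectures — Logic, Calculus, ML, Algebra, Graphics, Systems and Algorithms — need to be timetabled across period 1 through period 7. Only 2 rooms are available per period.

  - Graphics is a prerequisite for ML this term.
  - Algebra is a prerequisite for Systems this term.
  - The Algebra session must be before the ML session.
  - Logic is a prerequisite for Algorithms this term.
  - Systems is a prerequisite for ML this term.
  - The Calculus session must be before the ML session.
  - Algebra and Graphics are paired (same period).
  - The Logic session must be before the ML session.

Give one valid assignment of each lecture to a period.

Systems -> period 3, Logic -> period 1, Algebra -> period 2, Algorithms -> period 3, Graphics -> period 2, ML -> period 4, Calculus -> period 1

Checking: Logic(period 1) before ML(period 4); Logic(period 1) before Algorithms(period 3); Graphics(period 2) before ML(period 4); Algebra(period 2) before Systems(period 3); Calculus(period 1) before ML(period 4); Systems(period 3) before ML(period 4); Algebra(period 2) before ML(period 4); Algebra = Graphics = period 2; max 2 per period (cap 2).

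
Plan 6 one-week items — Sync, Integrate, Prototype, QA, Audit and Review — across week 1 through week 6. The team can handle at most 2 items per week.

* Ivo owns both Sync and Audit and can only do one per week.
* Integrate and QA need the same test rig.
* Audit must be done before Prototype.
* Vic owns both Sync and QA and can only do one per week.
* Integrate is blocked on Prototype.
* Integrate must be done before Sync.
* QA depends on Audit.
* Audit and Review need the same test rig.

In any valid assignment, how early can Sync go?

Precedence pushes Sync to at least week 4.
Sync at week 4 is achievable: Integrate in week 3; QA in week 2; Audit in week 1; Sync in week 4; Review in week 3; Prototype in week 2.

week 4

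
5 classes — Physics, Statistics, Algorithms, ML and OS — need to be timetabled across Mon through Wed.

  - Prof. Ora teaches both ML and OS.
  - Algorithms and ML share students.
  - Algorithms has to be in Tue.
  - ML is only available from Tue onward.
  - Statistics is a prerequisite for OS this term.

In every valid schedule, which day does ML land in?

Wed

ML's window is Tue–Wed.
Algorithms is fixed at Tue, and ML can't share a day with Algorithms.
So ML must be Wed.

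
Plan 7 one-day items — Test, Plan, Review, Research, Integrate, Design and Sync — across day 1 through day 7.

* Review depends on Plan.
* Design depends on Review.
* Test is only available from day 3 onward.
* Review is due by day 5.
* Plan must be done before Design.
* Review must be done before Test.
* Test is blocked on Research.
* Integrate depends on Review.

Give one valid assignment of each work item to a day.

Research -> day 1, Review -> day 2, Design -> day 3, Sync -> day 1, Integrate -> day 3, Test -> day 3, Plan -> day 1

Checking: Review(day 2) before Design(day 3); Review(day 2) before Integrate(day 3); Plan(day 1) before Design(day 3); Plan(day 1) before Review(day 2); Research(day 1) before Test(day 3); Review(day 2) before Test(day 3); Test=day 3 in [day 3,day 7]; Review=day 2 in [day 1,day 5].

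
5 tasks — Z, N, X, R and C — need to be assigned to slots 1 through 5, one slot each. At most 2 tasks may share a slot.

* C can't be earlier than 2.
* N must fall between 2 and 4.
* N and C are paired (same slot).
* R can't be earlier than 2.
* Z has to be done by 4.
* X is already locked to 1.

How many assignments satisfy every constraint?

27

Splitting on Z: it can be 1 (9), 2 (6), 3 (6), 4 (6). Listing each branch's schedules as (N, X, R, C):
Z=1: (2,1,3,2) (2,1,4,2) (2,1,5,2) (3,1,2,3) (3,1,4,3) (3,1,5,3) (4,1,2,4) (4,1,3,4) (4,1,5,4) — 9.
Z=2: (3,1,2,3) (3,1,4,3) (3,1,5,3) (4,1,2,4) (4,1,3,4) (4,1,5,4) — 6.
Z=3: (2,1,3,2) (2,1,4,2) (2,1,5,2) (4,1,2,4) (4,1,3,4) (4,1,5,4) — 6.
Z=4: (2,1,3,2) (2,1,4,2) (2,1,5,2) (3,1,2,3) (3,1,4,3) (3,1,5,3) — 6.
Summing: 9 + 6 + 6 + 6 = 27.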